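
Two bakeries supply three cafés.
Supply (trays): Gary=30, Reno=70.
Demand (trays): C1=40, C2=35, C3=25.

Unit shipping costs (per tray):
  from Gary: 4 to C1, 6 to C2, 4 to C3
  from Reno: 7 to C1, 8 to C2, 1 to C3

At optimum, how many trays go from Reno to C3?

Solving gives:
  Gary->C1: 30 × 4 = 120
  Reno->C1: 10 × 7 = 70
  Reno->C2: 35 × 8 = 280
  Reno->C3: 25 × 1 = 25
Total cost = 495.
So Reno→C3 carries 25 trays.

25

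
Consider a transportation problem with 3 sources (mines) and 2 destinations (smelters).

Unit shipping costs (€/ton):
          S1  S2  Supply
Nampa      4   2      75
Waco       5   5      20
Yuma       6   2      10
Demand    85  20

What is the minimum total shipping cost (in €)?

A cheapest plan:
  Nampa–S1: 65 × €4 = €260
  Nampa–S2: 10 × €2 = €20
  Waco–S1: 20 × €5 = €100
  Yuma–S2: 10 × €2 = €20
Total = 260 + 20 + 100 + 20 = €400.

400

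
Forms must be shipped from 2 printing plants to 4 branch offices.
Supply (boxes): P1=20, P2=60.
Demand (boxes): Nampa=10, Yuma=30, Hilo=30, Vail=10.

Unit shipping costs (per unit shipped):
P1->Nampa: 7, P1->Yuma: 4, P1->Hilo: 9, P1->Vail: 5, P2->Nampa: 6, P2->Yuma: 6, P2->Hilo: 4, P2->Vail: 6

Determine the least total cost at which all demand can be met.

380

One minimum-cost allocation:
  P1->Yuma: 20 boxes
  P2->Nampa: 10 boxes
  P2->Yuma: 10 boxes
  P2->Hilo: 30 boxes
  P2->Vail: 10 boxes
Total cost = 380.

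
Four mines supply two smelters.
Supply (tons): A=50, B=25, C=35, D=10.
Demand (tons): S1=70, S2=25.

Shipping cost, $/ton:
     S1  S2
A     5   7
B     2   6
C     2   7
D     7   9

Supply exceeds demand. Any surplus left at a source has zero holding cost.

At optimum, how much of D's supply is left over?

An optimal plan:
  A->S1: 10 × $5 = $50
  A->S2: 25 × $7 = $175
  B->S1: 25 × $2 = $50
  C->S1: 35 × $2 = $70
Total cost = $345.
D ships 0 of its 10, leaving 10.

10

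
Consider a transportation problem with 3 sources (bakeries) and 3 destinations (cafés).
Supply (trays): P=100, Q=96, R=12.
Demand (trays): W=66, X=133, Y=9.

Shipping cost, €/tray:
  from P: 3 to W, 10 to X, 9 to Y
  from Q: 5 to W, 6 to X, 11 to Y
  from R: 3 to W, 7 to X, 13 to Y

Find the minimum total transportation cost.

A cheapest plan:
  P→W: 66 × €3 = €198
  P→X: 25 × €10 = €250
  P→Y: 9 × €9 = €81
  Q→X: 96 × €6 = €576
  R→X: 12 × €7 = €84
Total = 198 + 250 + 81 + 576 + 84 = €1189.
(Supply check: P ships 100; Q ships 96; R ships 12.)

1189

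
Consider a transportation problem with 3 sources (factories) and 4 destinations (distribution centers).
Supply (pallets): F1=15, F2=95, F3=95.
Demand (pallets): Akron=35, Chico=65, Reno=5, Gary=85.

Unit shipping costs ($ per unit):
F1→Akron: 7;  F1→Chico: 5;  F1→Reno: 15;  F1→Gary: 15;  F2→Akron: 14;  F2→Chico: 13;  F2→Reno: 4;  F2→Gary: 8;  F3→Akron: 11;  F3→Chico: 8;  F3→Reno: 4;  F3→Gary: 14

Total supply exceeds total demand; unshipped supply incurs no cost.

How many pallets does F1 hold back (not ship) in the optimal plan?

Minimum-cost shipments:
  F1–Akron: 15 × $7 = $105
  F2–Gary: 85 × $8 = $680
  F3–Akron: 20 × $11 = $220
  F3–Chico: 65 × $8 = $520
  F3–Reno: 5 × $4 = $20
Total cost = $1545.
F1 ships 15 of its 15, leaving 0.

0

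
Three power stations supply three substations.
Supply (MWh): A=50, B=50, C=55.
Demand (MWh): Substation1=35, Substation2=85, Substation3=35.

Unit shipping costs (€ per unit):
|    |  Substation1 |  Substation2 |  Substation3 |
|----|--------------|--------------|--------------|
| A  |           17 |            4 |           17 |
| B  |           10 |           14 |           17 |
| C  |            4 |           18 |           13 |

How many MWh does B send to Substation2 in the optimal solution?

Optimal shipments:
  A->Substation2: 50 × €4 = €200
  B->Substation2: 35 × €14 = €490
  B->Substation3: 15 × €17 = €255
  C->Substation1: 35 × €4 = €140
  C->Substation3: 20 × €13 = €260
Total cost = €1345.
So B→Substation2 carries 35 MWh.

35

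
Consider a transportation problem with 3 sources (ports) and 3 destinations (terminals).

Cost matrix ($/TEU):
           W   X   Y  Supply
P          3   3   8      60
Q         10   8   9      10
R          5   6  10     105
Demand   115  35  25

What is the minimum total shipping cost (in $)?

An optimal shipping plan:
  P->W: 10 × $3 = $30
  P->X: 35 × $3 = $105
  P->Y: 15 × $8 = $120
  Q->Y: 10 × $9 = $90
  R->W: 105 × $5 = $525
Total = 30 + 105 + 120 + 90 + 525 = $870.
(Supply check: P ships 60; Q ships 10; R ships 105.)

870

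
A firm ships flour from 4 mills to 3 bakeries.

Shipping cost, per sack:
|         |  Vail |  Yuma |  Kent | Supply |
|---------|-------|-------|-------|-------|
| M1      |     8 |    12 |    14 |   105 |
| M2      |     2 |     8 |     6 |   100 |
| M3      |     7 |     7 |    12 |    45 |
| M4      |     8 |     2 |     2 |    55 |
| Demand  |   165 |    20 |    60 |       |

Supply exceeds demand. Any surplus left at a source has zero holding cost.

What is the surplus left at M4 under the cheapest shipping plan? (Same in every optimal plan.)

An optimal plan:
  M1 to Vail: 45 sacks
  M2 to Vail: 95 sacks
  M2 to Kent: 5 sacks
  M3 to Vail: 25 sacks
  M3 to Yuma: 20 sacks
  M4 to Kent: 55 sacks
Total cost = 1005.
M4 ships 55 of its 55, leaving 0.

0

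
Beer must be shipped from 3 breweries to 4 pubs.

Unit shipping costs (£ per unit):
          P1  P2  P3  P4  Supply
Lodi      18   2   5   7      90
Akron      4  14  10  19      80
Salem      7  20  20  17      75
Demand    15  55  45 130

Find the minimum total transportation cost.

An optimal shipping plan:
  Lodi to P2: 35 × £2 = £70
  Lodi to P4: 55 × £7 = £385
  Akron to P1: 15 × £4 = £60
  Akron to P2: 20 × £14 = £280
  Akron to P3: 45 × £10 = £450
  Salem to P4: 75 × £17 = £1275
Total = 70 + 385 + 60 + 280 + 450 + 1275 = £2520.

2520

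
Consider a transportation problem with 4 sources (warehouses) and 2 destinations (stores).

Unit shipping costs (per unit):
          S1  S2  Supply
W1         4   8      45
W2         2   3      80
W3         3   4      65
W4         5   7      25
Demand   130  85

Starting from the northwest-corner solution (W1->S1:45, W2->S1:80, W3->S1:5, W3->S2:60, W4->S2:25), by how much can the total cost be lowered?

25

Current plan cost = 45·4 + 80·2 + 5·3 + 60·4 + 25·7 = 770.
Optimal plan:
  W1 to S1: 45 × 4 = 180
  W2 to S1: 60 × 2 = 120
  W2 to S2: 20 × 3 = 60
  W3 to S2: 65 × 4 = 260
  W4 to S1: 25 × 5 = 125
Optimal cost = 745.
Saving = 770 − 745 = 25.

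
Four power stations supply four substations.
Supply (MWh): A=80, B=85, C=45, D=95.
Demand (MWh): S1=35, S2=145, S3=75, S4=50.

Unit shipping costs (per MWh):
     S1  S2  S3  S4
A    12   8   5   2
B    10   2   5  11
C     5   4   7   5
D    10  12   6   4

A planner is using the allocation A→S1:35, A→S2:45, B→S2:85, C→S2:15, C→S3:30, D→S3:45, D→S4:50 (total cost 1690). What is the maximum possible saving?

335

Current plan cost = 35·12 + 45·8 + 85·2 + 15·4 + 30·7 + 45·6 + 50·4 = 1690.
Optimal plan:
  A->S2: 30 × 8 = 240
  A->S4: 50 × 2 = 100
  B->S2: 85 × 2 = 170
  C->S1: 15 × 5 = 75
  C->S2: 30 × 4 = 120
  D->S1: 20 × 10 = 200
  D->S3: 75 × 6 = 450
Optimal cost = 1355.
Saving = 1690 − 1355 = 335.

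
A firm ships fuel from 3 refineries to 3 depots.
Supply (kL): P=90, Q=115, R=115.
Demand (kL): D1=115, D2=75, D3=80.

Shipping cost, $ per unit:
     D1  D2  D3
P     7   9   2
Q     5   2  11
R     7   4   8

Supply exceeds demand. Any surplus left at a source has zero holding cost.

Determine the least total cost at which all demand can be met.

1035

An optimal shipping plan:
  P–D3: 80 × $2 = $160
  Q–D1: 40 × $5 = $200
  Q–D2: 75 × $2 = $150
  R–D1: 75 × $7 = $525
Total = 160 + 200 + 150 + 525 = $1035.
(Supply check: P ships 80; Q ships 115; R ships 75.)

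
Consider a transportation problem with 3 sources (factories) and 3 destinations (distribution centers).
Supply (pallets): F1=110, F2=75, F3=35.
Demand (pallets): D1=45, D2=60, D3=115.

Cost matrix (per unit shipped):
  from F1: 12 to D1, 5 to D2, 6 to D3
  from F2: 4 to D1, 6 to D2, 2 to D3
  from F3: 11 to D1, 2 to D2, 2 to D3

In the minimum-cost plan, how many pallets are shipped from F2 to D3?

30

Optimal shipments:
  F1→D2: 60 × 5 = 300
  F1→D3: 50 × 6 = 300
  F2→D1: 45 × 4 = 180
  F2→D3: 30 × 2 = 60
  F3→D3: 35 × 2 = 70
Total cost = 910.
So F2→D3 carries 30 pallets.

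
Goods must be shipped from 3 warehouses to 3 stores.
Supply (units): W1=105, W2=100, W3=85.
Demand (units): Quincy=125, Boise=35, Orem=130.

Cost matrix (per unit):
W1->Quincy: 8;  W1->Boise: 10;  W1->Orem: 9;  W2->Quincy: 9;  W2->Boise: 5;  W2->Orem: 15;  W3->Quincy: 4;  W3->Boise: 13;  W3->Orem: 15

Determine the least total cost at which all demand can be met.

2195

An optimal shipping plan:
  W1 to Orem: 105 × 9 = 945
  W2 to Quincy: 40 × 9 = 360
  W2 to Boise: 35 × 5 = 175
  W2 to Orem: 25 × 15 = 375
  W3 to Quincy: 85 × 4 = 340
Total = 945 + 360 + 175 + 375 + 340 = 2195.
(Supply check: W1 ships 105; W2 ships 100; W3 ships 85.)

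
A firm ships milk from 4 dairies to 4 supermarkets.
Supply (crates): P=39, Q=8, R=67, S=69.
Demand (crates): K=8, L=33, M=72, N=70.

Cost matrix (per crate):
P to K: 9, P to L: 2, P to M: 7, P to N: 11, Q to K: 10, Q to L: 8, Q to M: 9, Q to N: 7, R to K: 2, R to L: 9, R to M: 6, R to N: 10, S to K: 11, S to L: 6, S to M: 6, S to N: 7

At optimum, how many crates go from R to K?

Solving gives:
  P→L: 33 × 2 = 66
  P→M: 6 × 7 = 42
  Q→N: 8 × 7 = 56
  R→K: 8 × 2 = 16
  R→M: 59 × 6 = 354
  S→M: 7 × 6 = 42
  S→N: 62 × 7 = 434
Total cost = 1010.
So R→K carries 8 crates.

8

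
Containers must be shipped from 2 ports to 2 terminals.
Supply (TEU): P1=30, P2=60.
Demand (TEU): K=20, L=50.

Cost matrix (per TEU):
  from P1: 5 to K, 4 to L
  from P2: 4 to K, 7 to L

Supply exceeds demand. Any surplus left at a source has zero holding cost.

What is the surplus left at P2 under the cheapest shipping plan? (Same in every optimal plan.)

20

An optimal plan:
  P1 to L: 30 × 4 = 120
  P2 to K: 20 × 4 = 80
  P2 to L: 20 × 7 = 140
Total cost = 340.
P2 ships 40 of its 60, leaving 20.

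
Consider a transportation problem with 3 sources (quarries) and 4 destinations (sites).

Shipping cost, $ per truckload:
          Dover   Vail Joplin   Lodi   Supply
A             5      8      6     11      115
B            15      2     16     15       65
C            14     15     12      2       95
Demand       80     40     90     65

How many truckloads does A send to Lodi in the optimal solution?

Optimal shipments:
  A to Dover: 55 × $5 = $275
  A to Joplin: 60 × $6 = $360
  B to Dover: 25 × $15 = $375
  B to Vail: 40 × $2 = $80
  C to Joplin: 30 × $12 = $360
  C to Lodi: 65 × $2 = $130
Total cost = $1580.
The route A→Lodi is not used.

0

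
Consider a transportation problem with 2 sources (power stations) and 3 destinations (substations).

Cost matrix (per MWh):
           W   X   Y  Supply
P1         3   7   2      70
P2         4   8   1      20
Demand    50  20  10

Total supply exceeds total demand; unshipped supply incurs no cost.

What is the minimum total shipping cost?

A cheapest plan:
  P1–W: 50 × 3 = 150
  P1–X: 20 × 7 = 140
  P2–Y: 10 × 1 = 10
Total = 150 + 140 + 10 = 300.
(Supply check: P1 ships 70; P2 ships 10.)

300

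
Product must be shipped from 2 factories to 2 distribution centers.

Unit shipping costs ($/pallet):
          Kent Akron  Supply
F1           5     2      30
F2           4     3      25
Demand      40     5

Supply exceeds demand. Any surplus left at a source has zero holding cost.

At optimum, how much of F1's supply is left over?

Minimum-cost shipments:
  F1->Kent: 15 × $5 = $75
  F1->Akron: 5 × $2 = $10
  F2->Kent: 25 × $4 = $100
Total cost = $185.
F1 ships 20 of its 30, leaving 10.

10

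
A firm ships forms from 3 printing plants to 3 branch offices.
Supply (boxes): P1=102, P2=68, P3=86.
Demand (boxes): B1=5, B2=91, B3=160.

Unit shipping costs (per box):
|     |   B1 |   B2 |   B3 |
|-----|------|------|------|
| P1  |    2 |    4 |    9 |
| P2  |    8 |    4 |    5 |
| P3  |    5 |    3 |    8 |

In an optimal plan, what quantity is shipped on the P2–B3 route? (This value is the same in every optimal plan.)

The minimum-cost plan:
  P1->B1: 5 × 2 = 10
  P1->B2: 5 × 4 = 20
  P1->B3: 92 × 9 = 828
  P2->B3: 68 × 5 = 340
  P3->B2: 86 × 3 = 258
Total cost = 1456.
So P2→B3 carries 68 boxes.

68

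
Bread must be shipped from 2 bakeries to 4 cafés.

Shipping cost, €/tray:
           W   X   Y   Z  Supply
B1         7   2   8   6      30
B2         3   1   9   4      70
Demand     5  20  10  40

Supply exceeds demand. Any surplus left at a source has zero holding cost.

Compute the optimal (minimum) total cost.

275

An optimal shipping plan:
  B1 to Y: 10 × €8 = €80
  B2 to W: 5 × €3 = €15
  B2 to X: 20 × €1 = €20
  B2 to Z: 40 × €4 = €160
Total = 80 + 15 + 20 + 160 = €275.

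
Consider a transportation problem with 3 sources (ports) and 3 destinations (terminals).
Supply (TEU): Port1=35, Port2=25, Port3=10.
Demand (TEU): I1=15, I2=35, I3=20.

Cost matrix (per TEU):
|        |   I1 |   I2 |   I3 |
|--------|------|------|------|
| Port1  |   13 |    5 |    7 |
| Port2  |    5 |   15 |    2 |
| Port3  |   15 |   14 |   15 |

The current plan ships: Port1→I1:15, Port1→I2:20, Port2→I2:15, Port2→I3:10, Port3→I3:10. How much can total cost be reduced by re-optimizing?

Current plan cost = 15·13 + 20·5 + 15·15 + 10·2 + 10·15 = 690.
Optimal plan:
  Port1→I2: 35 × 5 = 175
  Port2→I1: 5 × 5 = 25
  Port2→I3: 20 × 2 = 40
  Port3→I1: 10 × 15 = 150
Optimal cost = 390.
Saving = 690 − 390 = 300.

300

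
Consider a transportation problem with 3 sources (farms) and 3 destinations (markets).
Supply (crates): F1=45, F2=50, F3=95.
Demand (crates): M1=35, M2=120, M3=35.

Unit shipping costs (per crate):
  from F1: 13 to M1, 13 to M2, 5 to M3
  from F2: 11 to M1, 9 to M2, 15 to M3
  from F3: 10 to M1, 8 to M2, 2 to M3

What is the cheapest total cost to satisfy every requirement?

A cheapest plan:
  F1–M1: 10 × 13 = 130
  F1–M3: 35 × 5 = 175
  F2–M1: 25 × 11 = 275
  F2–M2: 25 × 9 = 225
  F3–M2: 95 × 8 = 760
Total = 130 + 175 + 275 + 225 + 760 = 1565.
(Supply check: F1 ships 45; F2 ships 50; F3 ships 95.)

1565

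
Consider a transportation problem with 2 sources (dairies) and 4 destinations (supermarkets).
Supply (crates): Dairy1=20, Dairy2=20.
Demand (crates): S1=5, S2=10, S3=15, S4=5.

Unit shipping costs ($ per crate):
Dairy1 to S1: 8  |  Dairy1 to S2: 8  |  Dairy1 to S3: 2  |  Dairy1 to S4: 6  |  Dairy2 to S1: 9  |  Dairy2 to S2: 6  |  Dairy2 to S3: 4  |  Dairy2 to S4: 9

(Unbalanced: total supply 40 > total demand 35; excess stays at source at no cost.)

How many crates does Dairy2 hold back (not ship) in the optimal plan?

5

Minimum-cost shipments:
  Dairy1->S3: 15 × $2 = $30
  Dairy1->S4: 5 × $6 = $30
  Dairy2->S1: 5 × $9 = $45
  Dairy2->S2: 10 × $6 = $60
Total cost = $165.
Dairy2 ships 15 of its 20, leaving 5.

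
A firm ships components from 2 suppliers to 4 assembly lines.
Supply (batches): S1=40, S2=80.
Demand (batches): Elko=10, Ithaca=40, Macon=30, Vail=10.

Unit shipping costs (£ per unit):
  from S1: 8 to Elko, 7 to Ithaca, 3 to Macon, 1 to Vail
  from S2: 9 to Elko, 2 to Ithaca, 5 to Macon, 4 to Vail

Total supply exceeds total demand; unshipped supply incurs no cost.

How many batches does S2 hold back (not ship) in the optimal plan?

30

Minimum-cost shipments:
  S1->Macon: 30 × £3 = £90
  S1->Vail: 10 × £1 = £10
  S2->Elko: 10 × £9 = £90
  S2->Ithaca: 40 × £2 = £80
Total cost = £270.
S2 ships 50 of its 80, leaving 30.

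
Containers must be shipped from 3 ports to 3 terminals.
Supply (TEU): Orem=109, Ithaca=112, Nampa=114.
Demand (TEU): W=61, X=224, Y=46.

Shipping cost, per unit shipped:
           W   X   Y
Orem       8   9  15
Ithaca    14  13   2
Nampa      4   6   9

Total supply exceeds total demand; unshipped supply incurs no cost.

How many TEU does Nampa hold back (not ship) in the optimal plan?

An optimal plan:
  Orem->X: 109 × 9 = 981
  Ithaca->X: 62 × 13 = 806
  Ithaca->Y: 46 × 2 = 92
  Nampa->W: 61 × 4 = 244
  Nampa->X: 53 × 6 = 318
Total cost = 2441.
Nampa ships 114 of its 114, leaving 0.

0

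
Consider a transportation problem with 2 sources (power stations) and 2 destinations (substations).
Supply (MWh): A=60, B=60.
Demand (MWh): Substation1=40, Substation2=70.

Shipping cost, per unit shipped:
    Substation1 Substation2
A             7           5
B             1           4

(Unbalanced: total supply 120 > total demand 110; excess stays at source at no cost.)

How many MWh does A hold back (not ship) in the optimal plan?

10

Minimum-cost shipments:
  A→Substation2: 50 MWh
  B→Substation1: 40 MWh
  B→Substation2: 20 MWh
Total cost = 370.
A ships 50 of its 60, leaving 10.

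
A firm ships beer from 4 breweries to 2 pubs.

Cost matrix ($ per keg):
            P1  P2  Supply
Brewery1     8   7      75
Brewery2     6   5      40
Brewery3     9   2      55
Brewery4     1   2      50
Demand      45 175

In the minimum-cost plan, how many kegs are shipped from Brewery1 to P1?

0

Solving gives:
  Brewery1->P2: 75 kegs
  Brewery2->P2: 40 kegs
  Brewery3->P2: 55 kegs
  Brewery4->P1: 45 kegs
  Brewery4->P2: 5 kegs
Total cost = $890.
The route Brewery1→P1 is not used.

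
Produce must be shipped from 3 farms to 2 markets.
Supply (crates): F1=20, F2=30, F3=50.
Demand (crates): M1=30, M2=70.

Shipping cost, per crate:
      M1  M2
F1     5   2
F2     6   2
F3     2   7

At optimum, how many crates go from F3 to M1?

Solving gives:
  F1->M2: 20 × 2 = 40
  F2->M2: 30 × 2 = 60
  F3->M1: 30 × 2 = 60
  F3->M2: 20 × 7 = 140
Total cost = 300.
So F3→M1 carries 30 crates.

30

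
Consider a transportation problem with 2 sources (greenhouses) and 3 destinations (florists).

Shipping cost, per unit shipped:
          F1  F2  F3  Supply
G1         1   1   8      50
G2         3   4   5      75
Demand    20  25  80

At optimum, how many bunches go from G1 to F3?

Solving gives:
  G1->F1: 20 × 1 = 20
  G1->F2: 25 × 1 = 25
  G1->F3: 5 × 8 = 40
  G2->F3: 75 × 5 = 375
Total cost = 460.
So G1→F3 carries 5 bunches.

5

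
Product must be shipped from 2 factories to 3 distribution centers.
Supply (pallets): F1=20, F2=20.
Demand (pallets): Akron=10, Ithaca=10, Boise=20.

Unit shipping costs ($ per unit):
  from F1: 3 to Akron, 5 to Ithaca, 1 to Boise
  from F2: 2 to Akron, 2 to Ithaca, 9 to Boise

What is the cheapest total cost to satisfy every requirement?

60

A cheapest plan:
  F1->Boise: 20 pallets
  F2->Akron: 10 pallets
  F2->Ithaca: 10 pallets
Total cost = $60.
(Supply check: F1 ships 20; F2 ships 20.)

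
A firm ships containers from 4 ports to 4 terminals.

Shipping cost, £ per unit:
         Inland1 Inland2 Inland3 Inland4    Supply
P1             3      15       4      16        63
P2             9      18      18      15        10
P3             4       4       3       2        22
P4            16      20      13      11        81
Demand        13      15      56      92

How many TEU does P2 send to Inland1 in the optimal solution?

The minimum-cost plan:
  P1–Inland1: 7 × £3 = £21
  P1–Inland3: 56 × £4 = £224
  P2–Inland1: 6 × £9 = £54
  P2–Inland4: 4 × £15 = £60
  P3–Inland2: 15 × £4 = £60
  P3–Inland4: 7 × £2 = £14
  P4–Inland4: 81 × £11 = £891
Total cost = £1324.
So P2→Inland1 carries 6 TEU.

6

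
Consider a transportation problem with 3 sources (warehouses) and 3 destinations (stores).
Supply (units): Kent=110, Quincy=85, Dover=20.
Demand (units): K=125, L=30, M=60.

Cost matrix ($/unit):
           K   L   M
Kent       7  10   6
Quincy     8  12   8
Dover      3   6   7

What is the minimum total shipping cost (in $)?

1540

One minimum-cost allocation:
  Kent→K: 20 × $7 = $140
  Kent→L: 30 × $10 = $300
  Kent→M: 60 × $6 = $360
  Quincy→K: 85 × $8 = $680
  Dover→K: 20 × $3 = $60
Total = 140 + 300 + 360 + 680 + 60 = $1540.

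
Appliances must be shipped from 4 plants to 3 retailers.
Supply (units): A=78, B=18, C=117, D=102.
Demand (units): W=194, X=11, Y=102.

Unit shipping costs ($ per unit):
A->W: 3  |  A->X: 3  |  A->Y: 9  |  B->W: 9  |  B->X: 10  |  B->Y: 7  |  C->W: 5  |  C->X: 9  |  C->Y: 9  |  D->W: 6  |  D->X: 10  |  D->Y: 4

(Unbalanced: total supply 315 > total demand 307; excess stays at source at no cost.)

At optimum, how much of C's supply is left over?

0

An optimal plan:
  A->W: 67 × $3 = $201
  A->X: 11 × $3 = $33
  B->W: 10 × $9 = $90
  C->W: 117 × $5 = $585
  D->Y: 102 × $4 = $408
Total cost = $1317.
C ships 117 of its 117, leaving 0.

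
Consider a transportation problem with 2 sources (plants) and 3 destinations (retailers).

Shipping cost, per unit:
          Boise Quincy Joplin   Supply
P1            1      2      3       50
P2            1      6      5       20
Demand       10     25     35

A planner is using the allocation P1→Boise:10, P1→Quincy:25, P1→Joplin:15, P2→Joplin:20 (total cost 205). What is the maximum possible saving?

20

Current plan cost = 10·1 + 25·2 + 15·3 + 20·5 = 205.
Optimal plan:
  P1–Quincy: 25 × 2 = 50
  P1–Joplin: 25 × 3 = 75
  P2–Boise: 10 × 1 = 10
  P2–Joplin: 10 × 5 = 50
Optimal cost = 185.
Saving = 205 − 185 = 20.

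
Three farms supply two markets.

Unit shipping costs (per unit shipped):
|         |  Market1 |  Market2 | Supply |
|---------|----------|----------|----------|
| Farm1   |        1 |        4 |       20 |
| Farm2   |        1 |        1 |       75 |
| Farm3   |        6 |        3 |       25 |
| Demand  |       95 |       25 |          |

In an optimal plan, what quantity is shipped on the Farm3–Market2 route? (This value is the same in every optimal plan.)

25

Solving gives:
  Farm1–Market1: 20 × 1 = 20
  Farm2–Market1: 75 × 1 = 75
  Farm3–Market2: 25 × 3 = 75
Total cost = 170.
So Farm3→Market2 carries 25 crates.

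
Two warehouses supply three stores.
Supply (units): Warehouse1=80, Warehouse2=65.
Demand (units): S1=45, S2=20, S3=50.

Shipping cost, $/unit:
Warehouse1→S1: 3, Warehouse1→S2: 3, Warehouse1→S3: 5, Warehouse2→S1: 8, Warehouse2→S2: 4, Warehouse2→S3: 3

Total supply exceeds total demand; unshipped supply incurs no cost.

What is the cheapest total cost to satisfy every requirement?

One minimum-cost allocation:
  Warehouse1–S1: 45 × $3 = $135
  Warehouse1–S2: 20 × $3 = $60
  Warehouse2–S3: 50 × $3 = $150
Total = 135 + 60 + 150 = $345.

345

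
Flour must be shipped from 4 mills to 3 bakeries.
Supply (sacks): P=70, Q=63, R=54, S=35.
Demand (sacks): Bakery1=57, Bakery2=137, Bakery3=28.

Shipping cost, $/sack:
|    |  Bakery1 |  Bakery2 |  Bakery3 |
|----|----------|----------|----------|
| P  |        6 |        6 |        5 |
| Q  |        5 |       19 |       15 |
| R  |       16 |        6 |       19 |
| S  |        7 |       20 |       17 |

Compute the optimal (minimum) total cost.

1753

A cheapest plan:
  P to Bakery2: 70 sacks
  Q to Bakery1: 35 sacks
  Q to Bakery3: 28 sacks
  R to Bakery2: 54 sacks
  S to Bakery1: 22 sacks
  S to Bakery2: 13 sacks
Total cost = $1753.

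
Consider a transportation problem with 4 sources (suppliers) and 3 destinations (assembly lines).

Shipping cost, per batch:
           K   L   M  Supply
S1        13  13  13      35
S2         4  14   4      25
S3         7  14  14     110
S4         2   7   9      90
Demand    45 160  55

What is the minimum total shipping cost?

2410

A cheapest plan:
  S1–L: 35 batches
  S2–M: 25 batches
  S3–K: 45 batches
  S3–L: 35 batches
  S3–M: 30 batches
  S4–L: 90 batches
Total cost = 2410.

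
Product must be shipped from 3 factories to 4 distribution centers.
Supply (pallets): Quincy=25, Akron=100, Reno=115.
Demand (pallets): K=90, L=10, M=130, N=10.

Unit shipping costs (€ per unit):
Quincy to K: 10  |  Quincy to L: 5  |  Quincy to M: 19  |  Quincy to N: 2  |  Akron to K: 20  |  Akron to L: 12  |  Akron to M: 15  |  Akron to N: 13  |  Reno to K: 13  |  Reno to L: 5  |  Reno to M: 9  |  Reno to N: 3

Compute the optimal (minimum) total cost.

Optimal allocation:
  Quincy–K: 25 × €10 = €250
  Akron–M: 100 × €15 = €1500
  Reno–K: 65 × €13 = €845
  Reno–L: 10 × €5 = €50
  Reno–M: 30 × €9 = €270
  Reno–N: 10 × €3 = €30
Total = 250 + 1500 + 845 + 50 + 270 + 30 = €2945.
(Supply check: Quincy ships 25; Akron ships 100; Reno ships 115.)

2945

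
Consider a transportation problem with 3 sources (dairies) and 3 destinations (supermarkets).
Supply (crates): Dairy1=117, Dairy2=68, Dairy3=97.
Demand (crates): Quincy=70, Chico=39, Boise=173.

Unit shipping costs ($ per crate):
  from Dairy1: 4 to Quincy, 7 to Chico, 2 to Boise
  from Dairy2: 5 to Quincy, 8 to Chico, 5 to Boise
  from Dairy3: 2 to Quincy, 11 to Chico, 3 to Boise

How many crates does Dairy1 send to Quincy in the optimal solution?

Solving gives:
  Dairy1–Boise: 117 crates
  Dairy2–Chico: 39 crates
  Dairy2–Boise: 29 crates
  Dairy3–Quincy: 70 crates
  Dairy3–Boise: 27 crates
Total cost = $912.
The route Dairy1→Quincy is not used.

0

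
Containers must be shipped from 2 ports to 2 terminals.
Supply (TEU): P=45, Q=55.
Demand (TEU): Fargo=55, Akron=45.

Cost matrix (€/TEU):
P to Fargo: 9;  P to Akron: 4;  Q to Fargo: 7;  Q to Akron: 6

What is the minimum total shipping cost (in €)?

A cheapest plan:
  P->Akron: 45 × €4 = €180
  Q->Fargo: 55 × €7 = €385
Total = 180 + 385 = €565.
(Supply check: P ships 45; Q ships 55.)

565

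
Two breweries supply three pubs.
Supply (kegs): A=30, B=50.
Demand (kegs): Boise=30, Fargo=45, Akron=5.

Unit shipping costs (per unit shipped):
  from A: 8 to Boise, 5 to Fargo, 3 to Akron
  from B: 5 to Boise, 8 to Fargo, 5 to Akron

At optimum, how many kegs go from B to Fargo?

Solving gives:
  A–Fargo: 30 × 5 = 150
  B–Boise: 30 × 5 = 150
  B–Fargo: 15 × 8 = 120
  B–Akron: 5 × 5 = 25
Total cost = 445.
So B→Fargo carries 15 kegs.

15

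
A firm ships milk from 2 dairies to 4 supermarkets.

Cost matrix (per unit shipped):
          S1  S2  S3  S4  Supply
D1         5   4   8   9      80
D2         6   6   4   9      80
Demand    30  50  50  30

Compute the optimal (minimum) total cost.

820

An optimal shipping plan:
  D1->S1: 30 × 5 = 150
  D1->S2: 50 × 4 = 200
  D2->S3: 50 × 4 = 200
  D2->S4: 30 × 9 = 270
Total = 150 + 200 + 200 + 270 = 820.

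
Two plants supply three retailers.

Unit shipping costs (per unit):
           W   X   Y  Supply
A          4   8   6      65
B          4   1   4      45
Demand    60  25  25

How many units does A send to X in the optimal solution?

Solving gives:
  A–W: 60 × 4 = 240
  A–Y: 5 × 6 = 30
  B–X: 25 × 1 = 25
  B–Y: 20 × 4 = 80
Total cost = 375.
The route A→X is not used.

0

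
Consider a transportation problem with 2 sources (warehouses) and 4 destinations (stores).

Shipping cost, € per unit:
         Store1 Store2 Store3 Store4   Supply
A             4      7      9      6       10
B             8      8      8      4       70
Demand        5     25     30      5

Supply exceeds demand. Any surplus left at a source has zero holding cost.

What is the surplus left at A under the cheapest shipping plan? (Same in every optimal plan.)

An optimal plan:
  A–Store1: 5 × €4 = €20
  A–Store2: 5 × €7 = €35
  B–Store2: 20 × €8 = €160
  B–Store3: 30 × €8 = €240
  B–Store4: 5 × €4 = €20
Total cost = €475.
A ships 10 of its 10, leaving 0.

0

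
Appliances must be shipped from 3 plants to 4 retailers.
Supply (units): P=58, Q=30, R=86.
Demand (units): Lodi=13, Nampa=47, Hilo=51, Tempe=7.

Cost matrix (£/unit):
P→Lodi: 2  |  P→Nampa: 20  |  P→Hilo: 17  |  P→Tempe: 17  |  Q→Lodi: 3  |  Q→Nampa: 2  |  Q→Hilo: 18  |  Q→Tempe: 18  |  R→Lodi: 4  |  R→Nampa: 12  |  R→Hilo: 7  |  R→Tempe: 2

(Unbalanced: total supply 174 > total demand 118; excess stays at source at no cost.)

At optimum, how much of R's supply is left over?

11

An optimal plan:
  P–Lodi: 13 × £2 = £26
  Q–Nampa: 30 × £2 = £60
  R–Nampa: 17 × £12 = £204
  R–Hilo: 51 × £7 = £357
  R–Tempe: 7 × £2 = £14
Total cost = £661.
R ships 75 of its 86, leaving 11.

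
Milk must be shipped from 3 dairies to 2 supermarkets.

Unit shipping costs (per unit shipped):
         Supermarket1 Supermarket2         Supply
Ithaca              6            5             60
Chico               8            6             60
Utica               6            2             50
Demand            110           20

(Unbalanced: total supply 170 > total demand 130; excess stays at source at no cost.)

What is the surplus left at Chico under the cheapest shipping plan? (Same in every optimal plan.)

Minimum-cost shipments:
  Ithaca–Supermarket1: 60 × 6 = 360
  Chico–Supermarket1: 20 × 8 = 160
  Utica–Supermarket1: 30 × 6 = 180
  Utica–Supermarket2: 20 × 2 = 40
Total cost = 740.
Chico ships 20 of its 60, leaving 40.

40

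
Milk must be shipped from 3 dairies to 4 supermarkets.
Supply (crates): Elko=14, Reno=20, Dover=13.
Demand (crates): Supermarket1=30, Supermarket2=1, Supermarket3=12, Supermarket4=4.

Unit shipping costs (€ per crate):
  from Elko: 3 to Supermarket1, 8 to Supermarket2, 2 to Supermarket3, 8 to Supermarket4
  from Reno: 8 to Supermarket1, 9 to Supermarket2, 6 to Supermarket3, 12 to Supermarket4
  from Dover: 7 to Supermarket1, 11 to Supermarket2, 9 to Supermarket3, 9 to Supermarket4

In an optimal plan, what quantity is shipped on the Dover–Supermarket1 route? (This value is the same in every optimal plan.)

9

Solving gives:
  Elko–Supermarket1: 14 × €3 = €42
  Reno–Supermarket1: 7 × €8 = €56
  Reno–Supermarket2: 1 × €9 = €9
  Reno–Supermarket3: 12 × €6 = €72
  Dover–Supermarket1: 9 × €7 = €63
  Dover–Supermarket4: 4 × €9 = €36
Total cost = €278.
So Dover→Supermarket1 carries 9 crates.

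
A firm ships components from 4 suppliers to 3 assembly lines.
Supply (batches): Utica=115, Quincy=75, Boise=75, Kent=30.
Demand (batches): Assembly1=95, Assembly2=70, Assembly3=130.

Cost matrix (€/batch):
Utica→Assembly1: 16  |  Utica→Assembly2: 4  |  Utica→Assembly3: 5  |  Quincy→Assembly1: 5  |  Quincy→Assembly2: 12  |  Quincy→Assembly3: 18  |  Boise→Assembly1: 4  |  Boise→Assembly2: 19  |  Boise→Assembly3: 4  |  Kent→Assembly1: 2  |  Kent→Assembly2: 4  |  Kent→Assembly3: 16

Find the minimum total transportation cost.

A cheapest plan:
  Utica→Assembly2: 60 × €4 = €240
  Utica→Assembly3: 55 × €5 = €275
  Quincy→Assembly1: 75 × €5 = €375
  Boise→Assembly3: 75 × €4 = €300
  Kent→Assembly1: 20 × €2 = €40
  Kent→Assembly2: 10 × €4 = €40
Total = 240 + 275 + 375 + 300 + 40 + 40 = €1270.

1270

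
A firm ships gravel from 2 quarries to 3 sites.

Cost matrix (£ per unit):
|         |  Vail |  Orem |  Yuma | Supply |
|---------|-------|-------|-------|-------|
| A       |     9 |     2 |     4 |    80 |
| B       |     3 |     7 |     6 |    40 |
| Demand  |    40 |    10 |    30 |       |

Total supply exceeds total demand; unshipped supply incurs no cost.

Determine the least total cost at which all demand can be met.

A cheapest plan:
  A->Orem: 10 × £2 = £20
  A->Yuma: 30 × £4 = £120
  B->Vail: 40 × £3 = £120
Total = 20 + 120 + 120 = £260.

260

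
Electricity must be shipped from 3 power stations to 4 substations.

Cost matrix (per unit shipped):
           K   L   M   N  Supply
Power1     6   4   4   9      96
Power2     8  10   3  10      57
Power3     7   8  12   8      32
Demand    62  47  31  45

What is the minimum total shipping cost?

A cheapest plan:
  Power1 to K: 49 × 6 = 294
  Power1 to L: 47 × 4 = 188
  Power2 to K: 13 × 8 = 104
  Power2 to M: 31 × 3 = 93
  Power2 to N: 13 × 10 = 130
  Power3 to N: 32 × 8 = 256
Total = 294 + 188 + 104 + 93 + 130 + 256 = 1065.
(Supply check: Power1 ships 96; Power2 ships 57; Power3 ships 32.)

1065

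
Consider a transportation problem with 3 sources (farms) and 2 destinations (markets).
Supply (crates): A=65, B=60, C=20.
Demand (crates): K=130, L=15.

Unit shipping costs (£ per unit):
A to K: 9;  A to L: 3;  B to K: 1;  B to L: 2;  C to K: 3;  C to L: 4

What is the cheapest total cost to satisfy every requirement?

615

Optimal allocation:
  A to K: 50 × £9 = £450
  A to L: 15 × £3 = £45
  B to K: 60 × £1 = £60
  C to K: 20 × £3 = £60
Total = 450 + 45 + 60 + 60 = £615.
(Supply check: A ships 65; B ships 60; C ships 20.)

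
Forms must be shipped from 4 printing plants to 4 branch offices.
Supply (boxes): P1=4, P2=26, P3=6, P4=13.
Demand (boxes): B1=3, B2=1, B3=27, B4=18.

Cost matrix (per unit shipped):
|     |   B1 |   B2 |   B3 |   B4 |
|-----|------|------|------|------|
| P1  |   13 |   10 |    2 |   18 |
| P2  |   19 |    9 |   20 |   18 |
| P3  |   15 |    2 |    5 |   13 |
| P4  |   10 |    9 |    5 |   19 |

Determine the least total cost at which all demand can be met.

573

Optimal allocation:
  P1→B3: 4 boxes
  P2→B1: 3 boxes
  P2→B2: 1 boxes
  P2→B3: 4 boxes
  P2→B4: 18 boxes
  P3→B3: 6 boxes
  P4→B3: 13 boxes
Total cost = 573.
(Supply check: P1 ships 4; P2 ships 26; P3 ships 6; P4 ships 13.)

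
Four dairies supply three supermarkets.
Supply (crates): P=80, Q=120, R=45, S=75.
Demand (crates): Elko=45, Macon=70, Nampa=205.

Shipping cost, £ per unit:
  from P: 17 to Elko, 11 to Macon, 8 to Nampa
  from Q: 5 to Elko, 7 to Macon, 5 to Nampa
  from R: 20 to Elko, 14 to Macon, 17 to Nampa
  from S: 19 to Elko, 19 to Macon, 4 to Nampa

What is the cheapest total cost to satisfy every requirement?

2220

One minimum-cost allocation:
  P->Nampa: 80 × £8 = £640
  Q->Elko: 45 × £5 = £225
  Q->Macon: 25 × £7 = £175
  Q->Nampa: 50 × £5 = £250
  R->Macon: 45 × £14 = £630
  S->Nampa: 75 × £4 = £300
Total = 640 + 225 + 175 + 250 + 630 + 300 = £2220.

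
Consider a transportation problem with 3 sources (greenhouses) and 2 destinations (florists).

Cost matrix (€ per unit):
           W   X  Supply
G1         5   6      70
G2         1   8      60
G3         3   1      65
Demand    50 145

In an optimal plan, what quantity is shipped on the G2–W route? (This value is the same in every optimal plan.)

The minimum-cost plan:
  G1->X: 70 × €6 = €420
  G2->W: 50 × €1 = €50
  G2->X: 10 × €8 = €80
  G3->X: 65 × €1 = €65
Total cost = €615.
So G2→W carries 50 bunches.

50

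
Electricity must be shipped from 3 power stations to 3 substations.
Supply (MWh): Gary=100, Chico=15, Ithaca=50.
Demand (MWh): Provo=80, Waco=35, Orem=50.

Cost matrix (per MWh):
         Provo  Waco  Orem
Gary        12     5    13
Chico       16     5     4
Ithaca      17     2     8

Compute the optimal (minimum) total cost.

1430

Optimal allocation:
  Gary→Provo: 80 × 12 = 960
  Gary→Waco: 20 × 5 = 100
  Chico→Orem: 15 × 4 = 60
  Ithaca→Waco: 15 × 2 = 30
  Ithaca→Orem: 35 × 8 = 280
Total = 960 + 100 + 60 + 30 + 280 = 1430.
(Supply check: Gary ships 100; Chico ships 15; Ithaca ships 50.)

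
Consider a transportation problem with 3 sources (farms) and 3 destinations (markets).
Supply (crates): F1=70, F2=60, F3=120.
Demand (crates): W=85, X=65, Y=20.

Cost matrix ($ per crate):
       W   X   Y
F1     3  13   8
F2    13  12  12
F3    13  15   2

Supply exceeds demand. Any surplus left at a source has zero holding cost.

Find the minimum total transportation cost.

1240

An optimal shipping plan:
  F1 to W: 70 × $3 = $210
  F2 to X: 60 × $12 = $720
  F3 to W: 15 × $13 = $195
  F3 to X: 5 × $15 = $75
  F3 to Y: 20 × $2 = $40
Total = 210 + 720 + 195 + 75 + 40 = $1240.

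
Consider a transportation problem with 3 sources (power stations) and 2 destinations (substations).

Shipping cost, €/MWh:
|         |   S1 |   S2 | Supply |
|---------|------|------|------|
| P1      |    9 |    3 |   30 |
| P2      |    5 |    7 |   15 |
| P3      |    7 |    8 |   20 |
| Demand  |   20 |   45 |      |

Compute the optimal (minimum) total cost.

Optimal allocation:
  P1–S2: 30 MWh
  P2–S1: 15 MWh
  P3–S1: 5 MWh
  P3–S2: 15 MWh
Total cost = €320.

320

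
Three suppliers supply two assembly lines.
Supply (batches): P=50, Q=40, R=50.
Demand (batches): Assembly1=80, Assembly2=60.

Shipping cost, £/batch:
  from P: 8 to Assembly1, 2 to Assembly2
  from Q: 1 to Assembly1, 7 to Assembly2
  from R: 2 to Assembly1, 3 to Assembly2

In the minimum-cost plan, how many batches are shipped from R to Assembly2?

10

Optimal shipments:
  P→Assembly2: 50 × £2 = £100
  Q→Assembly1: 40 × £1 = £40
  R→Assembly1: 40 × £2 = £80
  R→Assembly2: 10 × £3 = £30
Total cost = £250.
So R→Assembly2 carries 10 batches.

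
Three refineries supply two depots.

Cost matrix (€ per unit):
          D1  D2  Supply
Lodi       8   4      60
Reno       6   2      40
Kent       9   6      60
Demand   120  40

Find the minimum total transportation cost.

A cheapest plan:
  Lodi–D1: 20 × €8 = €160
  Lodi–D2: 40 × €4 = €160
  Reno–D1: 40 × €6 = €240
  Kent–D1: 60 × €9 = €540
Total = 160 + 160 + 240 + 540 = €1100.

1100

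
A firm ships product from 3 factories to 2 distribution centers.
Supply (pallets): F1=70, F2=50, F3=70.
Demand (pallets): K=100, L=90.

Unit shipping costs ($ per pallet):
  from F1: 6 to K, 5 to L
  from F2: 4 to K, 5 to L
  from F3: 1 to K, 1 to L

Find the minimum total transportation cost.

620

One minimum-cost allocation:
  F1–L: 70 × $5 = $350
  F2–K: 50 × $4 = $200
  F3–K: 50 × $1 = $50
  F3–L: 20 × $1 = $20
Total = 350 + 200 + 50 + 20 = $620.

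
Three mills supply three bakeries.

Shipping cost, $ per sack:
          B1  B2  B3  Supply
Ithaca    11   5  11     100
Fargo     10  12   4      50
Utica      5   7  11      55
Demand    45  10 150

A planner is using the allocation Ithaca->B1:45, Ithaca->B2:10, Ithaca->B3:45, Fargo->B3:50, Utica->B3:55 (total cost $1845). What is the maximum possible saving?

270

Current plan cost = 45·11 + 10·5 + 45·11 + 50·4 + 55·11 = $1845.
Optimal plan:
  Ithaca to B2: 10 × $5 = $50
  Ithaca to B3: 90 × $11 = $990
  Fargo to B3: 50 × $4 = $200
  Utica to B1: 45 × $5 = $225
  Utica to B3: 10 × $11 = $110
Optimal cost = $1575.
Saving = 1845 − 1575 = $270.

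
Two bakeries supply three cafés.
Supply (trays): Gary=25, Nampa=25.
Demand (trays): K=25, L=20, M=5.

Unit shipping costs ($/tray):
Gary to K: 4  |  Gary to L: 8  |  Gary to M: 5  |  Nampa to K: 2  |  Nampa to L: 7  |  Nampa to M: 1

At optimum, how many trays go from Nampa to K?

Optimal shipments:
  Gary→K: 5 × $4 = $20
  Gary→L: 20 × $8 = $160
  Nampa→K: 20 × $2 = $40
  Nampa→M: 5 × $1 = $5
Total cost = $225.
So Nampa→K carries 20 trays.

20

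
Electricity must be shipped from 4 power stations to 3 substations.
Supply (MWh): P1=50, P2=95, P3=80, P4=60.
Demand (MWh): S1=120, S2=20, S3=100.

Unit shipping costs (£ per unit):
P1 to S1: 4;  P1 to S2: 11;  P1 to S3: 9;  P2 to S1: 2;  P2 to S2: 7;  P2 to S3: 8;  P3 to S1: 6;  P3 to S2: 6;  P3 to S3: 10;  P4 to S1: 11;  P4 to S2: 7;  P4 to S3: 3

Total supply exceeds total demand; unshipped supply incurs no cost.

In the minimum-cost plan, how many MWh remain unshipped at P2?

An optimal plan:
  P1->S1: 25 MWh
  P1->S3: 25 MWh
  P2->S1: 95 MWh
  P3->S2: 20 MWh
  P3->S3: 15 MWh
  P4->S3: 60 MWh
Total cost = £965.
P2 ships 95 of its 95, leaving 0.

0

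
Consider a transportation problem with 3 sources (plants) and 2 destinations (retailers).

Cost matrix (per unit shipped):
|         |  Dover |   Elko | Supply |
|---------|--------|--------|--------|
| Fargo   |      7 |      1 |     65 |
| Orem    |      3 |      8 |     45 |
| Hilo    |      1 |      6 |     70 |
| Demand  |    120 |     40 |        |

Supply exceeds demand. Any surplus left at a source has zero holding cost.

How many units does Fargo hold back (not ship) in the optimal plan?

20

Minimum-cost shipments:
  Fargo–Dover: 5 × 7 = 35
  Fargo–Elko: 40 × 1 = 40
  Orem–Dover: 45 × 3 = 135
  Hilo–Dover: 70 × 1 = 70
Total cost = 280.
Fargo ships 45 of its 65, leaving 20.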